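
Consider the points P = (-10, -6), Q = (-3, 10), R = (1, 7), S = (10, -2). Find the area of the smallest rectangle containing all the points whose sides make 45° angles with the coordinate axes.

300

In coordinates u = x + y, v = x − y the rectangle is axis-aligned; the map (x,y)→(u,v) scales areas by 2.
u-values: -16, 7, 8, 8; range = 8 − (-16) = 24.
v-values: -4, -13, -6, 12; range = 12 − (-13) = 25.
Area = (24 × 25) / 2 = 300.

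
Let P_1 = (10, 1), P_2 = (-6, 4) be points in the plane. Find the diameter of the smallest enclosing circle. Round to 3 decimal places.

16.279

The smallest circle enclosing two points has them as diameter endpoints.
Centre = midpoint = (2, 2.5); r² = |P_1P_2|²/4 = 265/4 = 66.25.
Diameter = 2r = 2√(66.25) ≈ 16.279.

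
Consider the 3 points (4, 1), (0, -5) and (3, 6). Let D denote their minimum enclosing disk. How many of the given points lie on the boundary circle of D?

Call the three points A, B, C in the order given.
Side lengths²: AB² = 52, AC² = 26, BC² = 130.
Since BC² = 130 ≥ 52 + 26 = 78, the angle opposite BC is not acute, so the smallest enclosing circle has BC as diameter.
Centre = midpoint of BC = (1.5, 0.5), r² = 130/4 = 32.5.
The points at distance exactly r from the centre are (0, -5), (3, 6) — 2 points.

2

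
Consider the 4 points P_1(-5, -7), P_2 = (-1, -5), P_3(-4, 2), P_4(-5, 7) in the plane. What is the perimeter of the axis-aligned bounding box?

Width = max x − min x = -1 − (-5) = 4.
Height = max y − min y = 7 − (-7) = 14.
Perimeter = 2(4 + 14) = 36.

36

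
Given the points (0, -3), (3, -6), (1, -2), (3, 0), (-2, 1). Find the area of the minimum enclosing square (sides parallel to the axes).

49

The bounding box has width 5 and height 7.
An axis-aligned square enclosing the set must have side ≥ max(width, height).
So the minimum side is max(5, 7) = 7.
Area = 7² = 49.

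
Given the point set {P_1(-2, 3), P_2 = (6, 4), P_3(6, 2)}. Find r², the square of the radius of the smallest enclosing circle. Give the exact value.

Side lengths²: P_1P_2² = 65, P_1P_3² = 65, P_2P_3² = 4.
Since P_1P_3² = 65 < 65 + 4 = 69, the triangle is acute, so the smallest enclosing circle is the circumcircle.
Circumcentre = (2.0625, 3), r² = 16.50390625.

16.50390625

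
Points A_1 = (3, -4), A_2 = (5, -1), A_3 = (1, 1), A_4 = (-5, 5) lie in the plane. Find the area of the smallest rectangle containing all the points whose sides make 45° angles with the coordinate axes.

In coordinates u = x + y, v = x − y the rectangle is axis-aligned; the map (x,y)→(u,v) scales areas by 2.
u-values: -1, 4, 2, 0; range = 4 − (-1) = 5.
v-values: 7, 6, 0, -10; range = 7 − (-10) = 17.
Area = (5 × 17) / 2 = 42.5.

42.5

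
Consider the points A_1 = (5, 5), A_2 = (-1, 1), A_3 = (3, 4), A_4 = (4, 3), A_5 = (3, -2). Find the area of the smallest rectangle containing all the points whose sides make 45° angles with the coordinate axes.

35

In coordinates u = x + y, v = x − y the rectangle is axis-aligned; the map (x,y)→(u,v) scales areas by 2.
u-values: 10, 0, 7, 7, 1; range = 10 − 0 = 10.
v-values: 0, -2, -1, 1, 5; range = 5 − (-2) = 7.
Area = (10 × 7) / 2 = 35.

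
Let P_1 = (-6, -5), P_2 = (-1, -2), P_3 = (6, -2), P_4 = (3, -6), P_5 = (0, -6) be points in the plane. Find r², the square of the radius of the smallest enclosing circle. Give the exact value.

38.25

The minimum enclosing circle of a finite set is fixed by two of the points (as a diameter) or three (as a circumcircle).
The farthest pair is P_1–P_3 with squared distance 153. The circle on this segment as diameter has centre (0, -3.5) and r² = 153/4 = 38.25.
Check P_2: distance² to centre = 3.25 ≤ 38.25, so it lies inside.
All remaining points lie in this disk, and no smaller disk contains both endpoints, so this is the minimum enclosing circle.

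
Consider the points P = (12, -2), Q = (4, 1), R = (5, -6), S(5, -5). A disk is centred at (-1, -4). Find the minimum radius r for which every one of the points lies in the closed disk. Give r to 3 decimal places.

The required radius is the distance from (-1, -4) to the farthest point.
Squared distances: 173, 50, 40, 37.
Maximum is 173, attained at P.
r = √173 ≈ 13.153.

13.153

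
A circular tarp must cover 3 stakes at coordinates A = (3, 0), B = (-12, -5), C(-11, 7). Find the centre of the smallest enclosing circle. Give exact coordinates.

(-5.5, 0.5)

Side lengths²: AB² = 250, AC² = 245, BC² = 145.
Since AB² = 250 < 245 + 145 = 390, the triangle is acute, so the smallest enclosing circle is the circumcircle.
Circumcentre = (-5.5, 0.5), r² = 72.5.
Centre = (-5.5, 0.5).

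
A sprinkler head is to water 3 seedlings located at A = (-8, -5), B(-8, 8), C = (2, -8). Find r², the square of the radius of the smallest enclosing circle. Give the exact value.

Side lengths²: AB² = 169, AC² = 109, BC² = 356.
Since BC² = 356 ≥ 169 + 109 = 278, the angle opposite BC is not acute, so the smallest enclosing circle has BC as diameter.
Centre = midpoint of BC = (-3, 0), r² = 356/4 = 89.

89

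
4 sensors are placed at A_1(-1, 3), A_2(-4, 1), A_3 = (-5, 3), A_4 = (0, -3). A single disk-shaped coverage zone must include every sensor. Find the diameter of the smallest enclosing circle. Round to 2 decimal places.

7.81

The farthest pair is A_3–A_4 with squared distance 61. The circle on this segment as diameter has centre (-2.5, 0) and r² = 61/4 = 15.25.
Check A_1: distance² to centre = 11.25 ≤ 15.25, so it lies inside.
All remaining points lie in this disk, and no smaller disk contains both endpoints, so this is the minimum enclosing circle.
Diameter = 2r = 2√(15.25) ≈ 7.81.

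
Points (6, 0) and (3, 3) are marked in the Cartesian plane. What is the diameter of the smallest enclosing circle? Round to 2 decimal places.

The smallest circle enclosing two points has them as diameter endpoints.
Centre = midpoint = (4.5, 1.5); r² = |(6, 0)−(3, 3)|²/4 = 18/4 = 4.5.
Diameter = 2r = 2√(4.5) ≈ 4.24.

4.24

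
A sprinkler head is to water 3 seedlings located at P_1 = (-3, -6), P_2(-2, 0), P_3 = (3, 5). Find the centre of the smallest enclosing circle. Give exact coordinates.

Side lengths²: P_1P_2² = 37, P_1P_3² = 157, P_2P_3² = 50.
Since P_1P_3² = 157 ≥ 50 + 37 = 87, the angle opposite P_1P_3 is not acute, so the smallest enclosing circle has P_1P_3 as diameter.
Centre = midpoint of P_1P_3 = (0, -0.5), r² = 157/4 = 39.25.
Centre = (0, -0.5).

(0, -0.5)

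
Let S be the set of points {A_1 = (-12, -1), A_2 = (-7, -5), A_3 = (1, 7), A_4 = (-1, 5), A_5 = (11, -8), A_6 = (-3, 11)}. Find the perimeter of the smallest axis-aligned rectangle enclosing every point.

Width = max x − min x = 11 − (-12) = 23.
Height = max y − min y = 11 − (-8) = 19.
Perimeter = 2(23 + 19) = 84.

84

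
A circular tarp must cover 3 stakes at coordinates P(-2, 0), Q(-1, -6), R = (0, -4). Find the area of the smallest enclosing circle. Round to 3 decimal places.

29.060

Side lengths²: PQ² = 37, PR² = 20, QR² = 5.
Since PQ² = 37 ≥ 20 + 5 = 25, the angle opposite PQ is not acute, so the smallest enclosing circle has PQ as diameter.
Centre = midpoint of PQ = (-1.5, -3), r² = 37/4 = 9.25.
Area = π·r² = π·9.25 ≈ 29.060.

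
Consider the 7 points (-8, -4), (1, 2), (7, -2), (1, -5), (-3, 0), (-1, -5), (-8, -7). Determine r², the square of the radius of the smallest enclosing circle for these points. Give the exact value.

By Welzl's lemma the MEC is supported by two points (diametrically opposite) or three points (on a circumcircle).
The farthest pair is (7, -2)–(-8, -7) with squared distance 250. The circle on this segment as diameter has centre (-0.5, -4.5) and r² = 250/4 = 62.5.
Check (-8, -4): distance² to centre = 56.5 ≤ 62.5, so it lies inside.
All remaining points lie in this disk, and no smaller disk contains both endpoints, so this is the minimum enclosing circle.

62.5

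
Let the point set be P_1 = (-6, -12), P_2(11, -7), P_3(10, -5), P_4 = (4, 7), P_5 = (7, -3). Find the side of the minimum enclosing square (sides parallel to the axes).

19

The bounding box has width 17 and height 19.
An axis-aligned square enclosing the set must have side ≥ max(width, height).
So the minimum side is max(17, 19) = 19.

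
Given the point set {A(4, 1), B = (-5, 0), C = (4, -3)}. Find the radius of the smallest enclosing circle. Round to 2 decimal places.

4.77

Side lengths²: AB² = 82, AC² = 16, BC² = 90.
Since BC² = 90 < 82 + 16 = 98, the triangle is acute, so the smallest enclosing circle is the circumcircle.
Circumcentre = (-1/3, -1), r² = 205/9.
r = √(205/9) ≈ 4.77.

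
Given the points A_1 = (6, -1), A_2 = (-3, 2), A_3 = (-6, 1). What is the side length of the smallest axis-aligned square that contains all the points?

12

The bounding box has width 12 and height 3.
An axis-aligned square enclosing the set must have side ≥ max(width, height).
So the minimum side is max(12, 3) = 12.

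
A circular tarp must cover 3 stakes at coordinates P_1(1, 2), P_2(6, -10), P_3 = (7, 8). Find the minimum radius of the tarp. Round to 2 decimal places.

Side lengths²: P_1P_2² = 169, P_1P_3² = 72, P_2P_3² = 325.
Since P_2P_3² = 325 ≥ 169 + 72 = 241, the angle opposite P_2P_3 is not acute, so the smallest enclosing circle has P_2P_3 as diameter.
Centre = midpoint of P_2P_3 = (6.5, -1), r² = 325/4 = 81.25.
r = √(81.25) ≈ 9.01.

9.01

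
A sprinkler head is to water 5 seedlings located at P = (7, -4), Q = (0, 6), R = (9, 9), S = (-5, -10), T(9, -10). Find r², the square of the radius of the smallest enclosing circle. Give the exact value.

The minimum enclosing circle of a finite set is fixed by two of the points (as a diameter) or three (as a circumcircle).
The farthest pair is R–S with squared distance 557. The circle on this segment as diameter has centre (2, -0.5) and r² = 557/4 = 139.25.
Check P: distance² to centre = 37.25 ≤ 139.25, so it lies inside.
All remaining points lie in this disk, and no smaller disk contains both endpoints, so this is the minimum enclosing circle.

139.25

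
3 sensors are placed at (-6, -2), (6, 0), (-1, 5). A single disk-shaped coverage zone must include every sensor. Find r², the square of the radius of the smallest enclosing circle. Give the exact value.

Call the three points A, B, C in the order given.
Side lengths²: AB² = 148, AC² = 74, BC² = 74.
Since AB² = 148 ≥ 74 + 74 = 148, the angle opposite AB is not acute, so the smallest enclosing circle has AB as diameter.
Centre = midpoint of AB = (0, -1), r² = 148/4 = 37.

37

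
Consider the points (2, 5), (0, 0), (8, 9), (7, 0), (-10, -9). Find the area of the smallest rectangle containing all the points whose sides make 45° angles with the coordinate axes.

In coordinates u = x + y, v = x − y the rectangle is axis-aligned; the map (x,y)→(u,v) scales areas by 2.
u-values: 7, 0, 17, 7, -19; range = 17 − (-19) = 36.
v-values: -3, 0, -1, 7, -1; range = 7 − (-3) = 10.
Area = (36 × 10) / 2 = 180.

180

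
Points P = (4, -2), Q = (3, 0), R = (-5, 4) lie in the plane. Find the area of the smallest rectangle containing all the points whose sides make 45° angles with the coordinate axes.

30

In coordinates u = x + y, v = x − y the rectangle is axis-aligned; the map (x,y)→(u,v) scales areas by 2.
u-values: 2, 3, -1; range = 3 − (-1) = 4.
v-values: 6, 3, -9; range = 6 − (-9) = 15.
Area = (4 × 15) / 2 = 30.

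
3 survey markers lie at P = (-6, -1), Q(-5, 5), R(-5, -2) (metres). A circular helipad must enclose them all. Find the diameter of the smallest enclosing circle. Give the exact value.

Side lengths²: PQ² = 37, PR² = 2, QR² = 49.
Since QR² = 49 ≥ 37 + 2 = 39, the angle opposite QR is not acute, so the smallest enclosing circle has QR as diameter.
Centre = midpoint of QR = (-5, 1.5), r² = 49/4 = 12.25.
Diameter = 2r = 2√(12.25) = 7.

7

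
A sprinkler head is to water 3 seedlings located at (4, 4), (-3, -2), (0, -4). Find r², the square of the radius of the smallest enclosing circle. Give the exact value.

Call the three points A, B, C in the order given.
Side lengths²: AB² = 85, AC² = 80, BC² = 13.
Since AB² = 85 < 80 + 13 = 93, the triangle is acute, so the smallest enclosing circle is the circumcircle.
Circumcentre = (0.875, 0.5625), r² = 21.58203125.

21.58203125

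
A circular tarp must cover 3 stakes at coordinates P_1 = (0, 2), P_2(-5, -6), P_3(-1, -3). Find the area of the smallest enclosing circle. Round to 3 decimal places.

69.900

Side lengths²: P_1P_2² = 89, P_1P_3² = 26, P_2P_3² = 25.
Since P_1P_2² = 89 ≥ 26 + 25 = 51, the angle opposite P_1P_2 is not acute, so the smallest enclosing circle has P_1P_2 as diameter.
Centre = midpoint of P_1P_2 = (-2.5, -2), r² = 89/4 = 22.25.
Area = π·r² = π·22.25 ≈ 69.900.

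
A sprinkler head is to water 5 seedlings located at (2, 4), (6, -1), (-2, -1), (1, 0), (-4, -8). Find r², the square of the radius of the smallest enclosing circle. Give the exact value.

30545/676

A smallest enclosing disk is always determined by at most three of the input points on its boundary.
The minimum enclosing circle is determined by three boundary points: (2, 4), (6, -1), (-4, -8).
Their circumcentre is (-8/13, -57/26) with r² = 30545/676.
The farthest remaining point (1, 0) is at distance² 5013/676 ≤ 30545/676.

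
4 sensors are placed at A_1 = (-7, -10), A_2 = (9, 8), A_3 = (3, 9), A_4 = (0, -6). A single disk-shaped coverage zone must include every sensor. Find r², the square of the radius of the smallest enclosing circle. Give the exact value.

The farthest pair is A_1–A_2 with squared distance 580. The circle on this segment as diameter has centre (1, -1) and r² = 580/4 = 145.
Check A_3: distance² to centre = 104 ≤ 145, so it lies inside.
All remaining points lie in this disk, and no smaller disk contains both endpoints, so this is the minimum enclosing circle.

145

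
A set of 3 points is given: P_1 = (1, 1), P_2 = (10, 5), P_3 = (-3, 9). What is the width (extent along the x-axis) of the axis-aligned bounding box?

13

max x = 10, min x = -3, so width = 13.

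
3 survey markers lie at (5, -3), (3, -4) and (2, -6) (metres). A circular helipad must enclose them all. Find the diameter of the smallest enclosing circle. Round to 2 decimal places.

4.24

Call the three points A, B, C in the order given.
Side lengths²: AB² = 5, AC² = 18, BC² = 5.
Since AC² = 18 ≥ 5 + 5 = 10, the angle opposite AC is not acute, so the smallest enclosing circle has AC as diameter.
Centre = midpoint of AC = (3.5, -4.5), r² = 18/4 = 4.5.
Diameter = 2r = 2√(4.5) ≈ 4.24.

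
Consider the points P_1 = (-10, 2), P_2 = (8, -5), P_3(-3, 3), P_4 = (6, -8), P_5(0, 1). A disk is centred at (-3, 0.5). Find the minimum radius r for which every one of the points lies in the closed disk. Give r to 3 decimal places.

12.379

The required radius is the distance from (-3, 0.5) to the farthest point.
Squared distances: 51.25, 151.25, 6.25, 153.25, 9.25.
Maximum is 153.25, attained at P_4.
r = √(153.25) ≈ 12.379.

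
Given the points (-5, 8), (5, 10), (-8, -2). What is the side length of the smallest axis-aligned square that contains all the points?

The bounding box has width 13 and height 12.
An axis-aligned square enclosing the set must have side ≥ max(width, height).
So the minimum side is max(13, 12) = 13.

13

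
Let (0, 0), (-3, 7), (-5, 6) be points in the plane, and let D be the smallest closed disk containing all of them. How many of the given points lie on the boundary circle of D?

Call the three points A, B, C in the order given.
Side lengths²: AB² = 58, AC² = 61, BC² = 5.
Since AC² = 61 < 58 + 5 = 63, the triangle is acute, so the smallest enclosing circle is the circumcircle.
Circumcentre = (-79/34, 107/34), r² = 8845/578.
The points at distance exactly r from the centre are (0, 0), (-3, 7), (-5, 6) — 3 points.

3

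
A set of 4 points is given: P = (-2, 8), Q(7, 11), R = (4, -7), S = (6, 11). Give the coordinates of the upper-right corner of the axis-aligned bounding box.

(7, 11)

x-range [-2, 7], y-range [-7, 11].
The upper-right corner is (7, 11).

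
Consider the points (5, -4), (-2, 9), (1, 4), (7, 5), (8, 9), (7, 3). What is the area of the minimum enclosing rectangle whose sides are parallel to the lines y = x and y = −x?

In coordinates u = x + y, v = x − y the rectangle is axis-aligned; the map (x,y)→(u,v) scales areas by 2.
u-values: 1, 7, 5, 12, 17, 10; range = 17 − 1 = 16.
v-values: 9, -11, -3, 2, -1, 4; range = 9 − (-11) = 20.
Area = (16 × 20) / 2 = 160.

160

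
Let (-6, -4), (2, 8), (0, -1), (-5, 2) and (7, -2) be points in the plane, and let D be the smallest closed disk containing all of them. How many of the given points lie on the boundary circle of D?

3

The minimum enclosing circle is determined by three boundary points: (-6, -4), (2, 8), (7, -2).
Their circumcentre is (-1/14, 5/7) with r² = 11245/196.
The farthest remaining point (-5, 2) is at distance² 5085/196 ≤ 11245/196.
The points at distance exactly r from the centre are (-6, -4), (2, 8), (7, -2) — 3 points.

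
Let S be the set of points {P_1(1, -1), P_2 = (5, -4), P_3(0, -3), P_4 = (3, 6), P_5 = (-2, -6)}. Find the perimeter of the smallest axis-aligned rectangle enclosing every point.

38

Width = max x − min x = 5 − (-2) = 7.
Height = max y − min y = 6 − (-6) = 12.
Perimeter = 2(7 + 12) = 38.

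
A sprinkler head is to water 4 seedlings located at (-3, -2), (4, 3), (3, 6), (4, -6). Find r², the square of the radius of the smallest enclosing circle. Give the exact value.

A smallest enclosing disk is always determined by at most three of the input points on its boundary.
The minimum enclosing circle is determined by three boundary points: (-3, -2), (3, 6), (4, -6).
Their circumcentre is (2.75, -0.0625) with r² = 36.81640625.
The farthest remaining point (4, 3) is at distance² 10.94140625 ≤ 36.81640625.

36.81640625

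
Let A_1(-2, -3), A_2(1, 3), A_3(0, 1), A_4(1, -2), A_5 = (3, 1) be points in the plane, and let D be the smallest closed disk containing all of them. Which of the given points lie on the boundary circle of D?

A smallest enclosing disk is always determined by at most three of the input points on its boundary.
The minimum enclosing circle is determined by three boundary points: A_1, A_2, A_5.
Their circumcentre is (-1/6, -1/6) with r² = 205/18.
The farthest remaining point A_4 is at distance² 85/18 ≤ 205/18.
The points at distance exactly r from the centre are A_1, A_2, A_5 — 3 points.

A_1, A_2, A_5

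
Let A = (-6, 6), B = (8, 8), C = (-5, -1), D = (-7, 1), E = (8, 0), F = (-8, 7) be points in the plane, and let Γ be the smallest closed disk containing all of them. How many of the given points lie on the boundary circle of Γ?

3

By Welzl's lemma the MEC is supported by two points (diametrically opposite) or three points (on a circumcircle).
The minimum enclosing circle is determined by three boundary points: B, E, F.
Their circumcentre is (0.21875, 4) with r² = 76.5478515625.
The farthest remaining point D is at distance² 61.1103515625 ≤ 76.5478515625.
The points at distance exactly r from the centre are B, E, F — 3 points.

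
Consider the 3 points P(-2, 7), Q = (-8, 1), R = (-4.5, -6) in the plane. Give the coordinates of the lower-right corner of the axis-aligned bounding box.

(-2, -6)

x-range [-8, -2], y-range [-6, 7].
The lower-right corner is (-2, -6).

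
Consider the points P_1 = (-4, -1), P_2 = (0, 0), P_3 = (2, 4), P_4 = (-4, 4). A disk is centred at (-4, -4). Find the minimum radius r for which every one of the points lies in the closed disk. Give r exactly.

The required radius is the distance from (-4, -4) to the farthest point.
Squared distances: 9, 32, 100, 64.
Maximum is 100, attained at P_3.
r = √100 = 10.

10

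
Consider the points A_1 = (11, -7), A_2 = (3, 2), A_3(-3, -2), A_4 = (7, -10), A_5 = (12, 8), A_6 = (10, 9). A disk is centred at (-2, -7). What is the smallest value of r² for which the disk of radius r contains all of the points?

421

The required radius is the distance from (-2, -7) to the farthest point.
Squared distances: 169, 106, 26, 90, 421, 400.
Maximum is 421, attained at A_5.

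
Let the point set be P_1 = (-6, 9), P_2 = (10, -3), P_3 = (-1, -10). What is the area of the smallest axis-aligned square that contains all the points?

361

The bounding box has width 16 and height 19.
An axis-aligned square enclosing the set must have side ≥ max(width, height).
So the minimum side is max(16, 19) = 19.
Area = 19² = 361.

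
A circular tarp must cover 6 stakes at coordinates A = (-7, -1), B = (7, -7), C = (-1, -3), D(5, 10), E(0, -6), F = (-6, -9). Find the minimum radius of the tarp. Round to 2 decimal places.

10.98

The minimum enclosing circle of a finite set is fixed by two of the points (as a diameter) or three (as a circumcircle).
The farthest pair is D–F with squared distance 482. The circle on this segment as diameter has centre (-0.5, 0.5) and r² = 482/4 = 120.5.
Check A: distance² to centre = 44.5 ≤ 120.5, so it lies inside.
All remaining points lie in this disk, and no smaller disk contains both endpoints, so this is the minimum enclosing circle.
r = √(120.5) ≈ 10.98.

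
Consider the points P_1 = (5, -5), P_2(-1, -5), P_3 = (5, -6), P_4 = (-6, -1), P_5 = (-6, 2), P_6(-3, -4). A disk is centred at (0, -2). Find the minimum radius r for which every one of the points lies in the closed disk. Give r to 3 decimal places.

7.211

The required radius is the distance from (0, -2) to the farthest point.
Squared distances: 34, 10, 41, 37, 52, 13.
Maximum is 52, attained at P_5.
r = √52 ≈ 7.211.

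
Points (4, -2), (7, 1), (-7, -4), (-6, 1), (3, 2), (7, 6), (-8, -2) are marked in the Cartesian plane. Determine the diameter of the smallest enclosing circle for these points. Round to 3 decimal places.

A smallest enclosing disk is always determined by at most three of the input points on its boundary.
The farthest pair is (-7, -4)–(7, 6) with squared distance 296. The circle on this segment as diameter has centre (0, 1) and r² = 296/4 = 74.
Check (4, -2): distance² to centre = 25 ≤ 74, so it lies inside.
All remaining points lie in this disk, and no smaller disk contains both endpoints, so this is the minimum enclosing circle.
Diameter = 2r = 2√74 ≈ 17.205.

17.205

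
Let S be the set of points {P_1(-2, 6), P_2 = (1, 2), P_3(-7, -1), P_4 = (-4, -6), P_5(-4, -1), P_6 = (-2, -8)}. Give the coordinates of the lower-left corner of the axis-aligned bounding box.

x-range [-7, 1], y-range [-8, 6].
The lower-left corner is (-7, -8).

(-7, -8)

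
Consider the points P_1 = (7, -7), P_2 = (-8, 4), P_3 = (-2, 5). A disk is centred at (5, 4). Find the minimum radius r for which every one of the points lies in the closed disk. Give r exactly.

The required radius is the distance from (5, 4) to the farthest point.
Squared distances: 125, 169, 50.
Maximum is 169, attained at P_2.
r = √169 = 13.

13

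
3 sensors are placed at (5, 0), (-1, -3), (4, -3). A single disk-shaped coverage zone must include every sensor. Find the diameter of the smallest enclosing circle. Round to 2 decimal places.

6.71

Call the three points A, B, C in the order given.
Side lengths²: AB² = 45, AC² = 10, BC² = 25.
Since AB² = 45 ≥ 25 + 10 = 35, the angle opposite AB is not acute, so the smallest enclosing circle has AB as diameter.
Centre = midpoint of AB = (2, -1.5), r² = 45/4 = 11.25.
Diameter = 2r = 2√(11.25) ≈ 6.71.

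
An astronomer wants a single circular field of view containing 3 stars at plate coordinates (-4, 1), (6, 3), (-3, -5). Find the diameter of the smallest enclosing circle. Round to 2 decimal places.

12.04

Call the three points A, B, C in the order given.
Side lengths²: AB² = 104, AC² = 37, BC² = 145.
Since BC² = 145 ≥ 104 + 37 = 141, the angle opposite BC is not acute, so the smallest enclosing circle has BC as diameter.
Centre = midpoint of BC = (1.5, -1), r² = 145/4 = 36.25.
Diameter = 2r = 2√(36.25) ≈ 12.04.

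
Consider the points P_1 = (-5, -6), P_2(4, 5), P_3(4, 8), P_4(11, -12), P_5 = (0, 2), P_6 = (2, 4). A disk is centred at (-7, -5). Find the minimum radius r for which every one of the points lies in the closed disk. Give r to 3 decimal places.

19.313

The required radius is the distance from (-7, -5) to the farthest point.
Squared distances: 5, 221, 290, 373, 98, 162.
Maximum is 373, attained at P_4.
r = √373 ≈ 19.313.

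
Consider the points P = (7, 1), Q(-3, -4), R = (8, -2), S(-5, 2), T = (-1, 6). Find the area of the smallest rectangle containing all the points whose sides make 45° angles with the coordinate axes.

127.5

In coordinates u = x + y, v = x − y the rectangle is axis-aligned; the map (x,y)→(u,v) scales areas by 2.
u-values: 8, -7, 6, -3, 5; range = 8 − (-7) = 15.
v-values: 6, 1, 10, -7, -7; range = 10 − (-7) = 17.
Area = (15 × 17) / 2 = 127.5.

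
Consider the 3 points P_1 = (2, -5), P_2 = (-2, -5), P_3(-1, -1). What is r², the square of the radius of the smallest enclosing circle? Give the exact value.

6.640625

Side lengths²: P_1P_2² = 16, P_1P_3² = 25, P_2P_3² = 17.
Since P_1P_3² = 25 < 17 + 16 = 33, the triangle is acute, so the smallest enclosing circle is the circumcircle.
Circumcentre = (0, -3.375), r² = 6.640625.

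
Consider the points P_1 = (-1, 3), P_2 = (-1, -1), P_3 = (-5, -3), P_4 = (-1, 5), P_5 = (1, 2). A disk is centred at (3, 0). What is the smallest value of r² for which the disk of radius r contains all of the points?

The required radius is the distance from (3, 0) to the farthest point.
Squared distances: 25, 17, 73, 41, 8.
Maximum is 73, attained at P_3.

73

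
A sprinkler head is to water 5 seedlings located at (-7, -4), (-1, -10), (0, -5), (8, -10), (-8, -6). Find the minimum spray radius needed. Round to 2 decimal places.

8.25

The farthest pair is (8, -10)–(-8, -6) with squared distance 272. The circle on this segment as diameter has centre (0, -8) and r² = 272/4 = 68.
Check (-7, -4): distance² to centre = 65 ≤ 68, so it lies inside.
All remaining points lie in this disk, and no smaller disk contains both endpoints, so this is the minimum enclosing circle.
r = √68 ≈ 8.25.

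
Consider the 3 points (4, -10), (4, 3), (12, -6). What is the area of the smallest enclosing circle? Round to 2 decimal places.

Call the three points A, B, C in the order given.
Side lengths²: AB² = 169, AC² = 80, BC² = 145.
Since AB² = 169 < 145 + 80 = 225, the triangle is acute, so the smallest enclosing circle is the circumcircle.
Circumcentre = (5.75, -3.5), r² = 45.3125.
Area = π·r² = π·45.3125 ≈ 142.35.

142.35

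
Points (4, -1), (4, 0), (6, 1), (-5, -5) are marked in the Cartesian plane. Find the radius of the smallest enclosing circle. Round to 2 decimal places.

The farthest pair is (6, 1)–(-5, -5) with squared distance 157. The circle on this segment as diameter has centre (0.5, -2) and r² = 157/4 = 39.25.
Check (4, -1): distance² to centre = 13.25 ≤ 39.25, so it lies inside.
All remaining points lie in this disk, and no smaller disk contains both endpoints, so this is the minimum enclosing circle.
r = √(39.25) ≈ 6.26.

6.26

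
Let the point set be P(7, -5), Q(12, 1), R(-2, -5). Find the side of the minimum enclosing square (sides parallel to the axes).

14

The bounding box has width 14 and height 6.
An axis-aligned square enclosing the set must have side ≥ max(width, height).
So the minimum side is max(14, 6) = 14.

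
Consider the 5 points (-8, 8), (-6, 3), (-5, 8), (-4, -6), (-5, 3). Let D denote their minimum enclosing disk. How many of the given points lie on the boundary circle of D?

2

The minimum enclosing circle of a finite set is fixed by two of the points (as a diameter) or three (as a circumcircle).
The farthest pair is (-8, 8)–(-4, -6) with squared distance 212. The circle on this segment as diameter has centre (-6, 1) and r² = 212/4 = 53.
Check (-6, 3): distance² to centre = 4 ≤ 53, so it lies inside.
All remaining points lie in this disk, and no smaller disk contains both endpoints, so this is the minimum enclosing circle.
The points at distance exactly r from the centre are (-8, 8), (-4, -6) — 2 points.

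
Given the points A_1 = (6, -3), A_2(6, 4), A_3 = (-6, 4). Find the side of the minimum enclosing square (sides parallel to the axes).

12

The bounding box has width 12 and height 7.
An axis-aligned square enclosing the set must have side ≥ max(width, height).
So the minimum side is max(12, 7) = 12.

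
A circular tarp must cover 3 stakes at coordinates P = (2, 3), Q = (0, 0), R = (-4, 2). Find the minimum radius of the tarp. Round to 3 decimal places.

3.041

Side lengths²: PQ² = 13, PR² = 37, QR² = 20.
Since PR² = 37 ≥ 20 + 13 = 33, the angle opposite PR is not acute, so the smallest enclosing circle has PR as diameter.
Centre = midpoint of PR = (-1, 2.5), r² = 37/4 = 9.25.
r = √(9.25) ≈ 3.041.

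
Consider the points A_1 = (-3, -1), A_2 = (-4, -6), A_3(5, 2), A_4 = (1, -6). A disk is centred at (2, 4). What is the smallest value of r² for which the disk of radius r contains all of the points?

136

The required radius is the distance from (2, 4) to the farthest point.
Squared distances: 50, 136, 13, 101.
Maximum is 136, attained at A_2.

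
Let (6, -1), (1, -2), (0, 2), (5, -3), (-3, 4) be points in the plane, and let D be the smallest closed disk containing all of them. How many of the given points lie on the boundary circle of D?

The farthest pair is (5, -3)–(-3, 4) with squared distance 113. The circle on this segment as diameter has centre (1, 0.5) and r² = 113/4 = 28.25.
Check (6, -1): distance² to centre = 27.25 ≤ 28.25, so it lies inside.
All remaining points lie in this disk, and no smaller disk contains both endpoints, so this is the minimum enclosing circle.
The points at distance exactly r from the centre are (5, -3), (-3, 4) — 2 points.

2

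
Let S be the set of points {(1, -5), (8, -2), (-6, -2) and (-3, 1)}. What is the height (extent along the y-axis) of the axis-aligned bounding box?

max y = 1, min y = -5, so height = 6.

6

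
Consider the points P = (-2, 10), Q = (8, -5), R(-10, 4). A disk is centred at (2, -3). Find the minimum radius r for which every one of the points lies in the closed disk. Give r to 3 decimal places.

13.892

The required radius is the distance from (2, -3) to the farthest point.
Squared distances: 185, 40, 193.
Maximum is 193, attained at R.
r = √193 ≈ 13.892.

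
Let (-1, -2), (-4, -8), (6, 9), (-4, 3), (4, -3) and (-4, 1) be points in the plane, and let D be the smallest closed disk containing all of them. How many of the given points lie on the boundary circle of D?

2

A smallest enclosing disk is always determined by at most three of the input points on its boundary.
The farthest pair is (-4, -8)–(6, 9) with squared distance 389. The circle on this segment as diameter has centre (1, 0.5) and r² = 389/4 = 97.25.
Check (-1, -2): distance² to centre = 10.25 ≤ 97.25, so it lies inside.
All remaining points lie in this disk, and no smaller disk contains both endpoints, so this is the minimum enclosing circle.
The points at distance exactly r from the centre are (-4, -8), (6, 9) — 2 points.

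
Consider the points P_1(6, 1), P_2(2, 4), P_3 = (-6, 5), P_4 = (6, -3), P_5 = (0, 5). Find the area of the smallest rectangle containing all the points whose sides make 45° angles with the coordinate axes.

In coordinates u = x + y, v = x − y the rectangle is axis-aligned; the map (x,y)→(u,v) scales areas by 2.
u-values: 7, 6, -1, 3, 5; range = 7 − (-1) = 8.
v-values: 5, -2, -11, 9, -5; range = 9 − (-11) = 20.
Area = (8 × 20) / 2 = 80.

80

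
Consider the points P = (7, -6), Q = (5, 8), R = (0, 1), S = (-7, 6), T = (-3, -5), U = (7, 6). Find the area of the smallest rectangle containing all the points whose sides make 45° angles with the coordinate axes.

In coordinates u = x + y, v = x − y the rectangle is axis-aligned; the map (x,y)→(u,v) scales areas by 2.
u-values: 1, 13, 1, -1, -8, 13; range = 13 − (-8) = 21.
v-values: 13, -3, -1, -13, 2, 1; range = 13 − (-13) = 26.
Area = (21 × 26) / 2 = 273.

273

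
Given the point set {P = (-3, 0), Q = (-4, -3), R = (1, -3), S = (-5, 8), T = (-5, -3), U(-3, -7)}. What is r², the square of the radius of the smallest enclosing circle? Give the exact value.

The farthest pair is S–U with squared distance 229. The circle on this segment as diameter has centre (-4, 0.5) and r² = 229/4 = 57.25.
Check P: distance² to centre = 1.25 ≤ 57.25, so it lies inside.
All remaining points lie in this disk, and no smaller disk contains both endpoints, so this is the minimum enclosing circle.

57.25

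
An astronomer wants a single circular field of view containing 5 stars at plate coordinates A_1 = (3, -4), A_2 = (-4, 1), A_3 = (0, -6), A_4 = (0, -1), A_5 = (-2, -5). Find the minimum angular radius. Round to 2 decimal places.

4.31

A smallest enclosing disk is always determined by at most three of the input points on its boundary.
The minimum enclosing circle is determined by three boundary points: A_1, A_2, A_3.
Their circumcentre is (-39/58, -101/58) with r² = 31265/1682.
The farthest remaining point A_5 is at distance² 20825/1682 ≤ 31265/1682.
r = √(31265/1682) ≈ 4.31.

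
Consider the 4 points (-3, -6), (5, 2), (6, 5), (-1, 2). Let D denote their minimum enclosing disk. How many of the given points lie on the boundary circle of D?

2

By Welzl's lemma the MEC is supported by two points (diametrically opposite) or three points (on a circumcircle).
The farthest pair is (-3, -6)–(6, 5) with squared distance 202. The circle on this segment as diameter has centre (1.5, -0.5) and r² = 202/4 = 50.5.
Check (5, 2): distance² to centre = 18.5 ≤ 50.5, so it lies inside.
All remaining points lie in this disk, and no smaller disk contains both endpoints, so this is the minimum enclosing circle.
The points at distance exactly r from the centre are (-3, -6), (6, 5) — 2 points.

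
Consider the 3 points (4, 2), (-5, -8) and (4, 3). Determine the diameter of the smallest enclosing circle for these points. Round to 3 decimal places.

14.213

Call the three points A, B, C in the order given.
Side lengths²: AB² = 181, AC² = 1, BC² = 202.
Since BC² = 202 ≥ 181 + 1 = 182, the angle opposite BC is not acute, so the smallest enclosing circle has BC as diameter.
Centre = midpoint of BC = (-0.5, -2.5), r² = 202/4 = 50.5.
Diameter = 2r = 2√(50.5) ≈ 14.213.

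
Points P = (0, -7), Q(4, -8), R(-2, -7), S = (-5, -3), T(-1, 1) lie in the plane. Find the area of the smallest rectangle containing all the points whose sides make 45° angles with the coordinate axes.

63

In coordinates u = x + y, v = x − y the rectangle is axis-aligned; the map (x,y)→(u,v) scales areas by 2.
u-values: -7, -4, -9, -8, 0; range = 0 − (-9) = 9.
v-values: 7, 12, 5, -2, -2; range = 12 − (-2) = 14.
Area = (9 × 14) / 2 = 63.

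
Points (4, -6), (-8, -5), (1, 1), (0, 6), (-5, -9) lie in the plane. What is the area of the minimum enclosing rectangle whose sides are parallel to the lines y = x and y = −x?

In coordinates u = x + y, v = x − y the rectangle is axis-aligned; the map (x,y)→(u,v) scales areas by 2.
u-values: -2, -13, 2, 6, -14; range = 6 − (-14) = 20.
v-values: 10, -3, 0, -6, 4; range = 10 − (-6) = 16.
Area = (20 × 16) / 2 = 160.

160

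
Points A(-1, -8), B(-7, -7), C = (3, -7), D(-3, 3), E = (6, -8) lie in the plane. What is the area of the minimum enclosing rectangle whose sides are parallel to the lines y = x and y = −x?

140

In coordinates u = x + y, v = x − y the rectangle is axis-aligned; the map (x,y)→(u,v) scales areas by 2.
u-values: -9, -14, -4, 0, -2; range = 0 − (-14) = 14.
v-values: 7, 0, 10, -6, 14; range = 14 − (-6) = 20.
Area = (14 × 20) / 2 = 140.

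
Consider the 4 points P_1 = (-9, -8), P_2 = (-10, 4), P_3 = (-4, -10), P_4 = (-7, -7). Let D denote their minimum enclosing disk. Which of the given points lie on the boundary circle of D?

P_2, P_3

The minimum enclosing circle of a finite set is fixed by two of the points (as a diameter) or three (as a circumcircle).
The farthest pair is P_2–P_3 with squared distance 232. The circle on this segment as diameter has centre (-7, -3) and r² = 232/4 = 58.
Check P_1: distance² to centre = 29 ≤ 58, so it lies inside.
All remaining points lie in this disk, and no smaller disk contains both endpoints, so this is the minimum enclosing circle.
The points at distance exactly r from the centre are P_2, P_3 — 2 points.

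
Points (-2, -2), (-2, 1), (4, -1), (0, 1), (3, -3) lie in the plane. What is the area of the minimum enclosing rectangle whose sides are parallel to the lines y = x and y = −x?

31.5

In coordinates u = x + y, v = x − y the rectangle is axis-aligned; the map (x,y)→(u,v) scales areas by 2.
u-values: -4, -1, 3, 1, 0; range = 3 − (-4) = 7.
v-values: 0, -3, 5, -1, 6; range = 6 − (-3) = 9.
Area = (7 × 9) / 2 = 31.5.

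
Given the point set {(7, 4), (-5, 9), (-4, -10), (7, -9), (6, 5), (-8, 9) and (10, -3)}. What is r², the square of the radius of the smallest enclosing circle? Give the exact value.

137.25

The minimum enclosing circle of a finite set is fixed by two of the points (as a diameter) or three (as a circumcircle).
The farthest pair is (7, -9)–(-8, 9) with squared distance 549. The circle on this segment as diameter has centre (-0.5, 0) and r² = 549/4 = 137.25.
Check (7, 4): distance² to centre = 72.25 ≤ 137.25, so it lies inside.
All remaining points lie in this disk, and no smaller disk contains both endpoints, so this is the minimum enclosing circle.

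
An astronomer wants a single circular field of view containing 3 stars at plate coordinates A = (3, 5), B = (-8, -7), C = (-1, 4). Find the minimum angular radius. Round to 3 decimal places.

8.139

Side lengths²: AB² = 265, AC² = 17, BC² = 170.
Since AB² = 265 ≥ 170 + 17 = 187, the angle opposite AB is not acute, so the smallest enclosing circle has AB as diameter.
Centre = midpoint of AB = (-2.5, -1), r² = 265/4 = 66.25.
r = √(66.25) ≈ 8.139.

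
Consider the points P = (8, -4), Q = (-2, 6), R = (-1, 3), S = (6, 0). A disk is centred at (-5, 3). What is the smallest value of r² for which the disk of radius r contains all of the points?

218

The required radius is the distance from (-5, 3) to the farthest point.
Squared distances: 218, 18, 16, 130.
Maximum is 218, attained at P.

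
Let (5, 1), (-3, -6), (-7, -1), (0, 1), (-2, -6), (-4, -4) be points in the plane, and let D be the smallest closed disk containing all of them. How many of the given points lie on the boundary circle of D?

By Welzl's lemma the MEC is supported by two points (diametrically opposite) or three points (on a circumcircle).
The minimum enclosing circle is determined by three boundary points: (5, 1), (-3, -6), (-7, -1).
Their circumcentre is (-65/68, -9/34) with r² = 171421/4624.
The farthest remaining point (-2, -6) is at distance² 157141/4624 ≤ 171421/4624.
The points at distance exactly r from the centre are (5, 1), (-3, -6), (-7, -1) — 3 points.

3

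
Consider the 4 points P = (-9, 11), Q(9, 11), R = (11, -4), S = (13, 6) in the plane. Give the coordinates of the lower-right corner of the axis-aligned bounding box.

x-range [-9, 13], y-range [-4, 11].
The lower-right corner is (13, -4).

(13, -4)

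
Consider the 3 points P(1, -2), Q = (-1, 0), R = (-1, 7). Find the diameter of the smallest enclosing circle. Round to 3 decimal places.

Side lengths²: PQ² = 8, PR² = 85, QR² = 49.
Since PR² = 85 ≥ 49 + 8 = 57, the angle opposite PR is not acute, so the smallest enclosing circle has PR as diameter.
Centre = midpoint of PR = (0, 2.5), r² = 85/4 = 21.25.
Diameter = 2r = 2√(21.25) ≈ 9.220.

9.220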